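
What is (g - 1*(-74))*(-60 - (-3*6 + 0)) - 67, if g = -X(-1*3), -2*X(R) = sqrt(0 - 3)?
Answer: -3175 - 21*I*sqrt(3) ≈ -3175.0 - 36.373*I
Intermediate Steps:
X(R) = -I*sqrt(3)/2 (X(R) = -sqrt(0 - 3)/2 = -I*sqrt(3)/2)
g = I*sqrt(3)/2 (g = -(-1)*I*sqrt(3)/2 = I*sqrt(3)/2 ≈ 0.86602*I)
(g - 1*(-74))*(-60 - (-3*6 + 0)) - 67 = (I*sqrt(3)/2 - 1*(-74))*(-60 - (-3*6 + 0)) - 67 = (I*sqrt(3)/2 + 74)*(-60 - (-18 + 0)) - 67 = (74 + I*sqrt(3)/2)*(-60 - 1*(-18)) - 67 = (74 + I*sqrt(3)/2)*(-60 + 18) - 67 = (74 + I*sqrt(3)/2)*(-42) - 67 = (-3108 - 21*I*sqrt(3)) - 67 = -3175 - 21*I*sqrt(3)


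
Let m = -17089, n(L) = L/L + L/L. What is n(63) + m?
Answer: -17087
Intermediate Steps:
n(L) = 2 (n(L) = 1 + 1 = 2)
n(63) + m = 2 - 17089 = -17087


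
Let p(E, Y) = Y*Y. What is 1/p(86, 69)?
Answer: 1/4761 ≈ 0.00021004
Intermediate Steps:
p(E, Y) = Y²
1/p(86, 69) = 1/(69²) = 1/4761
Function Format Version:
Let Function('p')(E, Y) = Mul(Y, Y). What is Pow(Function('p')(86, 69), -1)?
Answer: Rational(1, 4761) ≈ 0.00021004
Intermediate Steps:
Function('p')(E, Y) = Pow(Y, 2)
Pow(Function('p')(86, 69), -1) = Pow(Pow(69, 2), -1) = Pow(4761, -1) = Rational(1, 4761)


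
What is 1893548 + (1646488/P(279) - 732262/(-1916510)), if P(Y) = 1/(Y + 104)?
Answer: 606094804487391/958255 ≈ 6.3250e+8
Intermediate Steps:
P(Y) = 1/(104 + Y)
1893548 + (1646488/P(279) - 732262/(-1916510)) = 1893548 + (1646488/(1/(104 + 279)) - 732262/(-1916510)) = 1893548 + (1646488/(1/383) - 732262*(-1/1916510)) = 1893548 + (1646488/(1/383) + 366131/958255) = 1893548 + (1646488*383 + 366131/958255) = 1893548 + (630604904 + 366131/958255) = 1893548 + 604280302648651/958255 = 606094804487391/958255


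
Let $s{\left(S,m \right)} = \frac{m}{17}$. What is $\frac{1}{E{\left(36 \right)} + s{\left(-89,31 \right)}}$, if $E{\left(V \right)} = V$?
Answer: $\frac{17}{643} \approx 0.026439$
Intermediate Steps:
$s{\left(S,m \right)} = \frac{m}{17}$ ($s{\left(S,m \right)} = m \frac{1}{17} = \frac{m}{17}$)
$\frac{1}{E{\left(36 \right)} + s{\left(-89,31 \right)}} = \frac{1}{36 + \frac{1}{17} \cdot 31} = \frac{1}{36 + \frac{31}{17}} = \frac{1}{\frac{643}{17}} = \frac{17}{643}$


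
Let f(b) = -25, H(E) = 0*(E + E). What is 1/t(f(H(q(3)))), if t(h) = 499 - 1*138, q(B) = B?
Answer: 1/361 ≈ 0.0027701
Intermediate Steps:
H(E) = 0 (H(E) = 0*(2*E) = 0)
t(h) = 361 (t(h) = 499 - 138 = 361)
1/t(f(H(q(3)))) = 1/361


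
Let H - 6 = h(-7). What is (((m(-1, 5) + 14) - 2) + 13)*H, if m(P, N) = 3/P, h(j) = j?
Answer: -22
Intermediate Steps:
H = -1 (H = 6 - 7 = -1)
(((m(-1, 5) + 14) - 2) + 13)*H = (((3/(-1) + 14) - 2) + 13)*(-1) = (((3*(-1) + 14) - 2) + 13)*(-1) = (((-3 + 14) - 2) + 13)*(-1) = ((11 - 2) + 13)*(-1) = (9 + 13)*(-1) = 22*(-1) = -22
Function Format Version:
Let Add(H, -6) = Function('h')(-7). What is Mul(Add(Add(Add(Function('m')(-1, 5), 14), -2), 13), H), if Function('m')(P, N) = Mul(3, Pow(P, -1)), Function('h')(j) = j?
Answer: -22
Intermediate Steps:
H = -1 (H = Add(6, -7) = -1)
Mul(Add(Add(Add(Function('m')(-1, 5), 14), -2), 13), H) = Mul(Add(Add(Add(Mul(3, Pow(-1, -1)), 14), -2), 13), -1) = Mul(Add(Add(Add(Mul(3, -1), 14), -2), 13), -1) = Mul(Add(Add(Add(-3, 14), -2), 13), -1) = Mul(Add(Add(11, -2), 13), -1) = Mul(Add(9, 13), -1) = Mul(22, -1) = -22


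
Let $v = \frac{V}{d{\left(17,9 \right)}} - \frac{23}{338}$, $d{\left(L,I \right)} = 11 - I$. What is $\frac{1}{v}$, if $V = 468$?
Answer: $\frac{338}{79069} \approx 0.0042747$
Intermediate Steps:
$v = \frac{79069}{338}$ ($v = \frac{468}{11 - 9} - \frac{23}{338} = \frac{468}{2} - \frac{23}{338} = 468 \cdot \frac{1}{2} - \frac{23}{338} = 234 - \frac{23}{338} = \frac{79069}{338} \approx 233.93$)
$\frac{1}{v} = \frac{1}{\frac{79069}{338}} = \frac{338}{79069}$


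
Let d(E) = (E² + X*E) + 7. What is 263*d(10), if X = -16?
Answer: -13939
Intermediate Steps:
d(E) = 7 + E² - 16*E (d(E) = (E² - 16*E) + 7 = 7 + E² - 16*E)
263*d(10) = 263*(7 + 10² - 16*10) = 263*(7 + 100 - 160) = 263*(-53) = -13939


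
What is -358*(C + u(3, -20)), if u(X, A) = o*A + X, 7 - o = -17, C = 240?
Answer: 84846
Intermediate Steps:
o = 24 (o = 7 - 1*(-17) = 7 + 17 = 24)
u(X, A) = X + 24*A (u(X, A) = 24*A + X = X + 24*A)
-358*(C + u(3, -20)) = -358*(240 + (3 + 24*(-20))) = -358*(240 + (3 - 480)) = -358*(240 - 477) = -358*(-237) = 84846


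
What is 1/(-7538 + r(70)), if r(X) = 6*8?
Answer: -1/7490 ≈ -0.00013351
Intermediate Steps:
r(X) = 48
1/(-7538 + r(70)) = 1/(-7538 + 48) = 1/(-7490) = -1/7490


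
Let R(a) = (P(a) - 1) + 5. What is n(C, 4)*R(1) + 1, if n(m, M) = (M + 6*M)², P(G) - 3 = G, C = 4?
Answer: 6273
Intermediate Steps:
P(G) = 3 + G
n(m, M) = 49*M² (n(m, M) = (7*M)² = 49*M²)
R(a) = 7 + a (R(a) = ((3 + a) - 1) + 5 = (2 + a) + 5 = 7 + a)
n(C, 4)*R(1) + 1 = (49*4²)*(7 + 1) + 1 = (49*16)*8 + 1 = 784*8 + 1 = 6272 + 1 = 6273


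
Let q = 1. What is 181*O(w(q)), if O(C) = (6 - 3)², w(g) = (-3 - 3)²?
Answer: 1629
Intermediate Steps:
w(g) = 36 (w(g) = (-6)² = 36)
O(C) = 9 (O(C) = 3² = 9)
181*O(w(q)) = 181*9 = 1629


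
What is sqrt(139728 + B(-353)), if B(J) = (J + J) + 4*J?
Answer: 3*sqrt(15290) ≈ 370.96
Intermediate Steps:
B(J) = 6*J (B(J) = 2*J + 4*J = 6*J)
sqrt(139728 + B(-353)) = sqrt(139728 + 6*(-353)) = sqrt(139728 - 2118) = sqrt(137610) = 3*sqrt(15290)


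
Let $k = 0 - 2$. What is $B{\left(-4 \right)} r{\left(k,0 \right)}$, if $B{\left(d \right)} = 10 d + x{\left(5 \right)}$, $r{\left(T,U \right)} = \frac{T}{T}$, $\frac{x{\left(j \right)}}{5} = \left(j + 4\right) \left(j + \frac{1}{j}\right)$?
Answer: $194$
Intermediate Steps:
$k = -2$
$x{\left(j \right)} = 5 \left(4 + j\right) \left(j + \frac{1}{j}\right)$ ($x{\left(j \right)} = 5 \left(j + 4\right) \left(j + \frac{1}{j}\right) = 5 \left(4 + j\right) \left(j + \frac{1}{j}\right)$)
$r{\left(T,U \right)} = 1$
$B{\left(d \right)} = 234 + 10 d$ ($B{\left(d \right)} = 10 d + \left(5 + 5 \cdot 5^{2} + 20 \cdot 5 + \frac{20}{5}\right) = 10 d + \left(5 + 5 \cdot 25 + 100 + 20 \cdot \frac{1}{5}\right) = 10 d + \left(5 + 125 + 100 + 4\right) = 10 d + 234 = 234 + 10 d$)
$B{\left(-4 \right)} r{\left(k,0 \right)} = \left(234 + 10 \left(-4\right)\right) 1 = \left(234 - 40\right) 1 = 194 \cdot 1 = 194$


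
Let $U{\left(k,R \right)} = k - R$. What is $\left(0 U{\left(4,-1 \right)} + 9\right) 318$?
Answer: $2862$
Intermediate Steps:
$\left(0 U{\left(4,-1 \right)} + 9\right) 318 = \left(0 \left(4 - -1\right) + 9\right) 318 = \left(0 \left(4 + 1\right) + 9\right) 318 = \left(0 \cdot 5 + 9\right) 318 = \left(0 + 9\right) 318 = 9 \cdot 318 = 2862$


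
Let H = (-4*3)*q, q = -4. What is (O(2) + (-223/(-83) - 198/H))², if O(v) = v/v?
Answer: 84681/440896 ≈ 0.19207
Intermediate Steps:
H = 48 (H = -4*3*(-4) = -12*(-4) = 48)
O(v) = 1
(O(2) + (-223/(-83) - 198/H))² = (1 + (-223/(-83) - 198/48))² = (1 + (-223*(-1/83) - 198*1/48))² = (1 + (223/83 - 33/8))² = (1 - 955/664)² = (-291/664)² = 84681/440896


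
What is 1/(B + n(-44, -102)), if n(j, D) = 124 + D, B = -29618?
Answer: -1/29596 ≈ -3.3788e-5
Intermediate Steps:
1/(B + n(-44, -102)) = 1/(-29618 + (124 - 102)) = 1/(-29618 + 22) = 1/(-29596) = -1/29596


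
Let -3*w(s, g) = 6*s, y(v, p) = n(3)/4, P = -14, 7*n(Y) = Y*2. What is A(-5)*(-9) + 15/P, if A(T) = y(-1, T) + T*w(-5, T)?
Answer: 447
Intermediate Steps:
n(Y) = 2*Y/7 (n(Y) = (Y*2)/7 = (2*Y)/7 = 2*Y/7)
y(v, p) = 3/14 (y(v, p) = ((2/7)*3)/4 = (6/7)*(¼) = 3/14)
w(s, g) = -2*s
A(T) = 3/14 + 10*T (A(T) = 3/14 + T*(-2*(-5)) = 3/14 + T*10 = 3/14 + 10*T)
A(-5)*(-9) + 15/P = (3/14 + 10*(-5))*(-9) + 15/(-14) = (3/14 - 50)*(-9) + 15*(-1/14) = -697/14*(-9) - 15/14 = 6273/14 - 15/14 = 447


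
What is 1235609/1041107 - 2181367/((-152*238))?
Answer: 2315735844453/37663086832 ≈ 61.486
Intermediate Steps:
1235609/1041107 - 2181367/((-152*238)) = 1235609*(1/1041107) - 2181367/(-36176) = 1235609/1041107 - 2181367*(-1/36176) = 1235609/1041107 + 2181367/36176 = 2315735844453/37663086832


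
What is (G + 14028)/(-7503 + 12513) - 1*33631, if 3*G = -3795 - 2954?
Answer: -101087719/3006 ≈ -33629.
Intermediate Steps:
G = -6749/3 (G = (-3795 - 2954)/3 = (⅓)*(-6749) = -6749/3 ≈ -2249.7)
(G + 14028)/(-7503 + 12513) - 1*33631 = (-6749/3 + 14028)/(-7503 + 12513) - 1*33631 = (35335/3)/5010 - 33631 = (35335/3)*(1/5010) - 33631 = 7067/3006 - 33631 = -101087719/3006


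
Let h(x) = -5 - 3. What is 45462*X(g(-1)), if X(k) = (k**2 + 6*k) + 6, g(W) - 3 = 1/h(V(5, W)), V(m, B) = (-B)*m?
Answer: 45848427/32 ≈ 1.4328e+6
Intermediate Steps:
V(m, B) = -B*m
h(x) = -8
g(W) = 23/8 (g(W) = 3 + 1/(-8) = 3 + 1*(-1/8) = 3 - 1/8 = 23/8)
X(k) = 6 + k**2 + 6*k
45462*X(g(-1)) = 45462*(6 + (23/8)**2 + 6*(23/8)) = 45462*(6 + 529/64 + 69/4) = 45462*(2017/64) = 45848427/32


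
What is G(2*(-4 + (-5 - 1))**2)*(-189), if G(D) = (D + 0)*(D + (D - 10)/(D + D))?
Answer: -7577955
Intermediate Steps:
G(D) = D*(D + (-10 + D)/(2*D)) (G(D) = D*(D + (-10 + D)/((2*D))) = D*(D + (-10 + D)*(1/(2*D))) = D*(D + (-10 + D)/(2*D)))
G(2*(-4 + (-5 - 1))**2)*(-189) = (-5 + (2*(-4 + (-5 - 1))**2)**2 + (2*(-4 + (-5 - 1))**2)/2)*(-189) = (-5 + (2*(-4 - 6)**2)**2 + (2*(-4 - 6)**2)/2)*(-189) = (-5 + (2*(-10)**2)**2 + (2*(-10)**2)/2)*(-189) = (-5 + (2*100)**2 + (2*100)/2)*(-189) = (-5 + 200**2 + (1/2)*200)*(-189) = (-5 + 40000 + 100)*(-189) = 40095*(-189) = -7577955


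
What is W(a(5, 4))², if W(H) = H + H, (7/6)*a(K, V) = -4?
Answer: 2304/49 ≈ 47.020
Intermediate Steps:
a(K, V) = -24/7 (a(K, V) = (6/7)*(-4) = -24/7)
W(H) = 2*H
W(a(5, 4))² = (2*(-24/7))² = (-48/7)² = 2304/49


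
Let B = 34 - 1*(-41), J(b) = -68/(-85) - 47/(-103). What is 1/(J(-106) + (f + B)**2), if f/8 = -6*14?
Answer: 515/183551282 ≈ 2.8058e-6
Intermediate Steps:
J(b) = 647/515 (J(b) = -68*(-1/85) - 47*(-1/103) = 4/5 + 47/103 = 647/515)
f = -672 (f = 8*(-6*14) = 8*(-84) = -672)
B = 75 (B = 34 + 41 = 75)
1/(J(-106) + (f + B)**2) = 1/(647/515 + (-672 + 75)**2) = 1/(647/515 + (-597)**2) = 1/(647/515 + 356409) = 1/(183551282/515) = 515/183551282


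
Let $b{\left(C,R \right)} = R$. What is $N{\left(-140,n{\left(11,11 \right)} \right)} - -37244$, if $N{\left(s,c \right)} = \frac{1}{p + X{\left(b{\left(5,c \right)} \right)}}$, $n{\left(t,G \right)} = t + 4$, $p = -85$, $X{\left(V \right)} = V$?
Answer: $\frac{2607079}{70} \approx 37244.0$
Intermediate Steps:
$n{\left(t,G \right)} = 4 + t$
$N{\left(s,c \right)} = \frac{1}{-85 + c}$
$N{\left(-140,n{\left(11,11 \right)} \right)} - -37244 = \frac{1}{-85 + \left(4 + 11\right)} - -37244 = \frac{1}{-85 + 15} + 37244 = \frac{1}{-70} + 37244 = - \frac{1}{70} + 37244 = \frac{2607079}{70}$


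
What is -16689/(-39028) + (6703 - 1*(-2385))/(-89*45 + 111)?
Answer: -13168159/6907956 ≈ -1.9062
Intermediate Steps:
-16689/(-39028) + (6703 - 1*(-2385))/(-89*45 + 111) = -16689*(-1/39028) + (6703 + 2385)/(-4005 + 111) = 16689/39028 + 9088/(-3894) = 16689/39028 + 9088*(-1/3894) = 16689/39028 - 4544/1947 = -13168159/6907956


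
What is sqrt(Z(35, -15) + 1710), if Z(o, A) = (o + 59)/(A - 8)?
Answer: 2*sqrt(225607)/23 ≈ 41.303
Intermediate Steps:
Z(o, A) = (59 + o)/(-8 + A)
sqrt(Z(35, -15) + 1710) = sqrt((59 + 35)/(-8 - 15) + 1710) = sqrt(94/(-23) + 1710) = sqrt(-1/23*94 + 1710) = sqrt(-94/23 + 1710) = sqrt(39236/23) = 2*sqrt(225607)/23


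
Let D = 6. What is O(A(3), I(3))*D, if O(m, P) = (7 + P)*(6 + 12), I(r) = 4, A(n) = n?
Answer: 1188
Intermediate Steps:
O(m, P) = 126 + 18*P (O(m, P) = (7 + P)*18 = 126 + 18*P)
O(A(3), I(3))*D = (126 + 18*4)*6 = (126 + 72)*6 = 198*6 = 1188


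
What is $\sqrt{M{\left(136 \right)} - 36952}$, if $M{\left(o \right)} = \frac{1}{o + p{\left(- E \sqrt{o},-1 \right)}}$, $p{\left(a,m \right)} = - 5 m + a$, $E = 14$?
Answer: $\frac{\sqrt{5210231 - 1034656 \sqrt{34}}}{\sqrt{-141 + 28 \sqrt{34}}} \approx 192.23 i$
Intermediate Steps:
$p{\left(a,m \right)} = a - 5 m$
$M{\left(o \right)} = \frac{1}{5 + o - 14 \sqrt{o}}$ ($M{\left(o \right)} = \frac{1}{o + \left(\left(-1\right) 14 \sqrt{o} - -5\right)} = \frac{1}{o - \left(-5 + 14 \sqrt{o}\right)} = \frac{1}{5 + o - 14 \sqrt{o}}$)
$\sqrt{M{\left(136 \right)} - 36952} = \sqrt{\frac{1}{5 + 136 - 14 \sqrt{136}} - 36952} = \sqrt{\frac{1}{5 + 136 - 14 \cdot 2 \sqrt{34}} - 36952} = \sqrt{\frac{1}{5 + 136 - 28 \sqrt{34}} - 36952} = \sqrt{\frac{1}{141 - 28 \sqrt{34}} - 36952} = \sqrt{-36952 + \frac{1}{141 - 28 \sqrt{34}}}$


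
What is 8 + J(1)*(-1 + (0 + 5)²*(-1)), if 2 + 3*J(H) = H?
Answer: 50/3 ≈ 16.667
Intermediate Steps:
J(H) = -⅔ + H/3
8 + J(1)*(-1 + (0 + 5)²*(-1)) = 8 + (-⅔ + (⅓)*1)*(-1 + (0 + 5)²*(-1)) = 8 + (-⅔ + ⅓)*(-1 + 5²*(-1)) = 8 - (-1 + 25*(-1))/3 = 8 - (-1 - 25)/3 = 8 - ⅓*(-26) = 8 + 26/3 = 50/3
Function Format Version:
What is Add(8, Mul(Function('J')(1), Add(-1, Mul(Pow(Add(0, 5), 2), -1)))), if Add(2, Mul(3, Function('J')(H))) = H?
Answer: Rational(50, 3) ≈ 16.667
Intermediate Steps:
Function('J')(H) = Add(Rational(-2, 3), Mul(Rational(1, 3), H))
Add(8, Mul(Function('J')(1), Add(-1, Mul(Pow(Add(0, 5), 2), -1)))) = Add(8, Mul(Add(Rational(-2, 3), Mul(Rational(1, 3), 1)), Add(-1, Mul(Pow(Add(0, 5), 2), -1)))) = Add(8, Mul(Add(Rational(-2, 3), Rational(1, 3)), Add(-1, Mul(Pow(5, 2), -1)))) = Add(8, Mul(Rational(-1, 3), Add(-1, Mul(25, -1)))) = Add(8, Mul(Rational(-1, 3), Add(-1, -25))) = Add(8, Mul(Rational(-1, 3), -26)) = Add(8, Rational(26, 3)) = Rational(50, 3)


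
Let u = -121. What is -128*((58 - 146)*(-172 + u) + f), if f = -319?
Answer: -3259520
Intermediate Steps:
-128*((58 - 146)*(-172 + u) + f) = -128*((58 - 146)*(-172 - 121) - 319) = -128*(-88*(-293) - 319) = -128*(25784 - 319) = -128*25465 = -3259520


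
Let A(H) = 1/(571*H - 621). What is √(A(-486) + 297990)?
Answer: √2561211737320287/92709 ≈ 545.88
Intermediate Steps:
A(H) = 1/(-621 + 571*H)
√(A(-486) + 297990) = √(1/(-621 + 571*(-486)) + 297990) = √(1/(-621 - 277506) + 297990) = √(1/(-278127) + 297990) = √(-1/278127 + 297990) = √(82879064729/278127) = √2561211737320287/92709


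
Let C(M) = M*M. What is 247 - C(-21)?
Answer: -194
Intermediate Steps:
C(M) = M²
247 - C(-21) = 247 - 1*(-21)² = 247 - 1*441 = 247 - 441 = -194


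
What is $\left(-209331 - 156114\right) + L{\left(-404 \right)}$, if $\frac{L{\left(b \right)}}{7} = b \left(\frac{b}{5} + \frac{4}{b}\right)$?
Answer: $- \frac{684573}{5} \approx -1.3691 \cdot 10^{5}$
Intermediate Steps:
$L{\left(b \right)} = 7 b \left(\frac{4}{b} + \frac{b}{5}\right)$ ($L{\left(b \right)} = 7 b \left(\frac{b}{5} + \frac{4}{b}\right) = 7 b \left(\frac{4}{b} + \frac{b}{5}\right)$)
$\left(-209331 - 156114\right) + L{\left(-404 \right)} = \left(-209331 - 156114\right) + \left(28 + \frac{7 \left(-404\right)^{2}}{5}\right) = \left(-209331 - 156114\right) + \left(28 + \frac{7}{5} \cdot 163216\right) = -365445 + \left(28 + \frac{1142512}{5}\right) = -365445 + \frac{1142652}{5} = - \frac{684573}{5}$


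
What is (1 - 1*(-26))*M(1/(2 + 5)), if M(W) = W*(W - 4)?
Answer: -729/49 ≈ -14.878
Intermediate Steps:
M(W) = W*(-4 + W)
(1 - 1*(-26))*M(1/(2 + 5)) = (1 - 1*(-26))*((-4 + 1/(2 + 5))/(2 + 5)) = (1 + 26)*((-4 + 1/7)/7) = 27*((-4 + 1/7)/7) = 27*((1/7)*(-27/7)) = 27*(-27/49) = -729/49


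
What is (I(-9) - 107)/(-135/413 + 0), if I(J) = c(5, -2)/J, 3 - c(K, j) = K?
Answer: 396893/1215 ≈ 326.66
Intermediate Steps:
c(K, j) = 3 - K
I(J) = -2/J (I(J) = (3 - 1*5)/J = (3 - 5)/J = -2/J)
(I(-9) - 107)/(-135/413 + 0) = (-2/(-9) - 107)/(-135/413 + 0) = (-2*(-⅑) - 107)/(-135*1/413 + 0) = (2/9 - 107)/(-135/413 + 0) = -961/(9*(-135/413)) = -961/9*(-413/135) = 396893/1215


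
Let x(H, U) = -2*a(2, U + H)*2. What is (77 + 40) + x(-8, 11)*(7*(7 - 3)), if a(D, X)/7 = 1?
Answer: -667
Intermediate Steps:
a(D, X) = 7 (a(D, X) = 7*1 = 7)
x(H, U) = -28 (x(H, U) = -2*7*2 = -14*2 = -28)
(77 + 40) + x(-8, 11)*(7*(7 - 3)) = (77 + 40) - 196*(7 - 3) = 117 - 196*4 = 117 - 28*28 = 117 - 784 = -667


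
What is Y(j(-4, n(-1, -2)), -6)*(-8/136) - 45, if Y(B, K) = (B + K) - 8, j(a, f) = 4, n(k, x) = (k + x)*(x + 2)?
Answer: -755/17 ≈ -44.412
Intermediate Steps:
n(k, x) = (2 + x)*(k + x) (n(k, x) = (k + x)*(2 + x) = (2 + x)*(k + x))
Y(B, K) = -8 + B + K
Y(j(-4, n(-1, -2)), -6)*(-8/136) - 45 = (-8 + 4 - 6)*(-8/136) - 45 = -(-80)/136 - 45 = -10*(-1/17) - 45 = 10/17 - 45 = -755/17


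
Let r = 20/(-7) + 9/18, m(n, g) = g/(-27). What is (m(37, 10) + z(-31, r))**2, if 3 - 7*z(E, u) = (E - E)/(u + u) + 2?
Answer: 1849/35721 ≈ 0.051762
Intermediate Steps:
m(n, g) = -g/27 (m(n, g) = g*(-1/27) = -g/27)
r = -33/14 (r = 20*(-1/7) + 9*(1/18) = -20/7 + 1/2 = -33/14 ≈ -2.3571)
z(E, u) = 1/7 (z(E, u) = 3/7 - ((E - E)/(u + u) + 2)/7 = 3/7 - (0/((2*u)) + 2)/7 = 3/7 - (0*(1/(2*u)) + 2)/7 = 3/7 - (0 + 2)/7 = 3/7 - 1/7*2 = 3/7 - 2/7 = 1/7)
(m(37, 10) + z(-31, r))**2 = (-1/27*10 + 1/7)**2 = (-10/27 + 1/7)**2 = (-43/189)**2 = 1849/35721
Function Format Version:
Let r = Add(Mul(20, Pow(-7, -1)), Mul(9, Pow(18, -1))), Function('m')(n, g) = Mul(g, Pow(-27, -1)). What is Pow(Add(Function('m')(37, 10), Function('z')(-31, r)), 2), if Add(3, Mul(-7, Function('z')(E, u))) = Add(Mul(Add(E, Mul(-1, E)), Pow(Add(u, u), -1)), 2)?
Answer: Rational(1849, 35721) ≈ 0.051762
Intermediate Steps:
Function('m')(n, g) = Mul(Rational(-1, 27), g) (Function('m')(n, g) = Mul(g, Rational(-1, 27)) = Mul(Rational(-1, 27), g))
r = Rational(-33, 14) (r = Add(Mul(20, Rational(-1, 7)), Mul(9, Rational(1, 18))) = Add(Rational(-20, 7), Rational(1, 2)) = Rational(-33, 14) ≈ -2.3571)
Function('z')(E, u) = Rational(1, 7) (Function('z')(E, u) = Add(Rational(3, 7), Mul(Rational(-1, 7), Add(Mul(Add(E, Mul(-1, E)), Pow(Add(u, u), -1)), 2))) = Add(Rational(3, 7), Mul(Rational(-1, 7), Add(Mul(0, Pow(Mul(2, u), -1)), 2))) = Add(Rational(3, 7), Mul(Rational(-1, 7), Add(Mul(0, Mul(Rational(1, 2), Pow(u, -1))), 2))) = Add(Rational(3, 7), Mul(Rational(-1, 7), Add(0, 2))) = Add(Rational(3, 7), Mul(Rational(-1, 7), 2)) = Add(Rational(3, 7), Rational(-2, 7)) = Rational(1, 7))
Pow(Add(Function('m')(37, 10), Function('z')(-31, r)), 2) = Pow(Add(Mul(Rational(-1, 27), 10), Rational(1, 7)), 2) = Pow(Add(Rational(-10, 27), Rational(1, 7)), 2) = Pow(Rational(-43, 189), 2) = Rational(1849, 35721)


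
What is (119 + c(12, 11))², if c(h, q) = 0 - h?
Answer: 11449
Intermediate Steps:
c(h, q) = -h
(119 + c(12, 11))² = (119 - 1*12)² = (119 - 12)² = 107² = 11449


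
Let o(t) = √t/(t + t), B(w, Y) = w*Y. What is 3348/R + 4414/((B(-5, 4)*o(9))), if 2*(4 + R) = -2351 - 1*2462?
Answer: -10651107/8035 ≈ -1325.6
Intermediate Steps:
B(w, Y) = Y*w
o(t) = 1/(2*√t) (o(t) = √t/((2*t)) = (1/(2*t))*√t = 1/(2*√t))
R = -4821/2 (R = -4 + (-2351 - 1*2462)/2 = -4 + (-2351 - 2462)/2 = -4 + (½)*(-4813) = -4 - 4813/2 = -4821/2 ≈ -2410.5)
3348/R + 4414/((B(-5, 4)*o(9))) = 3348/(-4821/2) + 4414/(((4*(-5))*(1/(2*√9)))) = 3348*(-2/4821) + 4414/((-10/3)) = -2232/1607 + 4414/((-20*⅙)) = -2232/1607 + 4414/(-10/3) = -2232/1607 + 4414*(-3/10) = -2232/1607 - 6621/5 = -10651107/8035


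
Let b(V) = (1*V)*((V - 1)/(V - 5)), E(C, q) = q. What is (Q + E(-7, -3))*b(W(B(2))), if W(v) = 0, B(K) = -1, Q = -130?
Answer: 0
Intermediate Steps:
b(V) = V*(-1 + V)/(-5 + V) (b(V) = V*((-1 + V)/(-5 + V)) = V*(-1 + V)/(-5 + V))
(Q + E(-7, -3))*b(W(B(2))) = (-130 - 3)*(0*(-1 + 0)/(-5 + 0)) = -0*(-1)/(-5) = -0*(-1)*(-1)/5 = -133*0 = 0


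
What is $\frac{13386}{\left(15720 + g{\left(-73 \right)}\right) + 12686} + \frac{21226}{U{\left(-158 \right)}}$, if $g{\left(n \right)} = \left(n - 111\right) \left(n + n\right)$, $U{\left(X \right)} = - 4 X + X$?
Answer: $\frac{294876496}{6549495} \approx 45.023$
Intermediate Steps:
$U{\left(X \right)} = - 3 X$
$g{\left(n \right)} = 2 n \left(-111 + n\right)$ ($g{\left(n \right)} = \left(-111 + n\right) 2 n = 2 n \left(-111 + n\right)$)
$\frac{13386}{\left(15720 + g{\left(-73 \right)}\right) + 12686} + \frac{21226}{U{\left(-158 \right)}} = \frac{13386}{\left(15720 + 2 \left(-73\right) \left(-111 - 73\right)\right) + 12686} + \frac{21226}{\left(-3\right) \left(-158\right)} = \frac{13386}{\left(15720 + 2 \left(-73\right) \left(-184\right)\right) + 12686} + \frac{21226}{474} = \frac{13386}{\left(15720 + 26864\right) + 12686} + 21226 \cdot \frac{1}{474} = \frac{13386}{42584 + 12686} + \frac{10613}{237} = \frac{13386}{55270} + \frac{10613}{237} = 13386 \cdot \frac{1}{55270} + \frac{10613}{237} = \frac{6693}{27635} + \frac{10613}{237} = \frac{294876496}{6549495}$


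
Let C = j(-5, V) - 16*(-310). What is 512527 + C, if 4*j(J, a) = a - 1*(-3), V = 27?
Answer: 1034989/2 ≈ 5.1749e+5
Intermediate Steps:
j(J, a) = ¾ + a/4 (j(J, a) = (a - 1*(-3))/4 = (a + 3)/4 = (3 + a)/4 = ¾ + a/4)
C = 9935/2 (C = (¾ + (¼)*27) - 16*(-310) = (¾ + 27/4) + 4960 = 15/2 + 4960 = 9935/2 ≈ 4967.5)
512527 + C = 512527 + 9935/2 = 1034989/2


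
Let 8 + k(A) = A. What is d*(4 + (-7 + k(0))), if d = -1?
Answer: 11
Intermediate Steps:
k(A) = -8 + A
d*(4 + (-7 + k(0))) = -(4 + (-7 + (-8 + 0))) = -(4 + (-7 - 8)) = -(4 - 15) = -1*(-11) = 11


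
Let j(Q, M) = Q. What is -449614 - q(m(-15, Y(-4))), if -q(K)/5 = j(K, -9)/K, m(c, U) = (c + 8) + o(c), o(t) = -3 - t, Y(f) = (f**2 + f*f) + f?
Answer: -449609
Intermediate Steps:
Y(f) = f + 2*f**2 (Y(f) = (f**2 + f**2) + f = 2*f**2 + f = f + 2*f**2)
m(c, U) = 5 (m(c, U) = (c + 8) + (-3 - c) = (8 + c) + (-3 - c) = 5)
q(K) = -5 (q(K) = -5*K/K = -5*1 = -5)
-449614 - q(m(-15, Y(-4))) = -449614 - 1*(-5) = -449614 + 5 = -449609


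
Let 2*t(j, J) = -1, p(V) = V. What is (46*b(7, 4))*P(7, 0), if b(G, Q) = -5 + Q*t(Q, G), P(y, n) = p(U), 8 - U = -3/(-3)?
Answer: -2254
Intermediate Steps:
U = 7 (U = 8 - (-3)/(-3) = 8 - (-3)*(-1)/3 = 8 - 1*1 = 8 - 1 = 7)
P(y, n) = 7
t(j, J) = -1/2 (t(j, J) = (1/2)*(-1) = -1/2)
b(G, Q) = -5 - Q/2 (b(G, Q) = -5 + Q*(-1/2) = -5 - Q/2)
(46*b(7, 4))*P(7, 0) = (46*(-5 - 1/2*4))*7 = (46*(-5 - 2))*7 = (46*(-7))*7 = -322*7 = -2254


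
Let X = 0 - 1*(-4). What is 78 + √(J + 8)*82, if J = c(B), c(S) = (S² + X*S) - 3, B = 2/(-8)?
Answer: 78 + 41*√65/2 ≈ 243.28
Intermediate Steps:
X = 4 (X = 0 + 4 = 4)
B = -¼ (B = 2*(-⅛) = -¼ ≈ -0.25000)
c(S) = -3 + S² + 4*S (c(S) = (S² + 4*S) - 3 = -3 + S² + 4*S)
J = -63/16 (J = -3 + (-¼)² + 4*(-¼) = -3 + 1/16 - 1 = -63/16 ≈ -3.9375)
78 + √(J + 8)*82 = 78 + √(-63/16 + 8)*82 = 78 + √(65/16)*82 = 78 + (√65/4)*82 = 78 + 41*√65/2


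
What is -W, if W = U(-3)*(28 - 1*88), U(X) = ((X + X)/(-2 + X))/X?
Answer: -24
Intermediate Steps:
U(X) = 2/(-2 + X) (U(X) = ((2*X)/(-2 + X))/X = (2*X/(-2 + X))/X = 2/(-2 + X))
W = 24 (W = (2/(-2 - 3))*(28 - 1*88) = (2/(-5))*(28 - 88) = (2*(-⅕))*(-60) = -⅖*(-60) = 24)
-W = -1*24 = -24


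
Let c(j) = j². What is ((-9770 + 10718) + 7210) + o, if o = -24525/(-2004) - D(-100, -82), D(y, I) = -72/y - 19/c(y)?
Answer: 13643098273/1670000 ≈ 8169.5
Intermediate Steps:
D(y, I) = -72/y - 19/y²
o = 19238273/1670000 (o = -24525/(-2004) - (-19 - 72*(-100))/(-100)² = -24525*(-1/2004) - (-19 + 7200)/10000 = 8175/668 - 7181/10000 = 19238273/1670000 ≈ 11.520)
((-9770 + 10718) + 7210) + o = ((-9770 + 10718) + 7210) + 19238273/1670000 = (948 + 7210) + 19238273/1670000 = 8158 + 19238273/1670000 = 13643098273/1670000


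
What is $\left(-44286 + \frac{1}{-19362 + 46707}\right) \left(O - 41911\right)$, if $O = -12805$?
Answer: $\frac{66261112605004}{27345} \approx 2.4232 \cdot 10^{9}$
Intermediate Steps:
$\left(-44286 + \frac{1}{-19362 + 46707}\right) \left(O - 41911\right) = \left(-44286 + \frac{1}{-19362 + 46707}\right) \left(-12805 - 41911\right) = \left(-44286 + \frac{1}{27345}\right) \left(-54716\right) = \left(- \frac{1211000669}{27345}\right) \left(-54716\right) = \frac{66261112605004}{27345}$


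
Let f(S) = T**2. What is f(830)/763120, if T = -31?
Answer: 961/763120 ≈ 0.0012593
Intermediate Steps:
f(S) = 961 (f(S) = (-31)**2 = 961)
f(830)/763120 = 961/763120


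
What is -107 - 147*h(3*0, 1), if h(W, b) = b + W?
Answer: -254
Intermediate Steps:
h(W, b) = W + b
-107 - 147*h(3*0, 1) = -107 - 147*(3*0 + 1) = -107 - 147*(0 + 1) = -107 - 147*1 = -107 - 147 = -254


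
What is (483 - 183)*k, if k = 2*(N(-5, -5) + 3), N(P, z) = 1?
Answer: 2400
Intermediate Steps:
k = 8 (k = 2*(1 + 3) = 2*4 = 8)
(483 - 183)*k = (483 - 183)*8 = 300*8 = 2400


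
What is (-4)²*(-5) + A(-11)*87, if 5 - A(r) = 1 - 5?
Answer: 703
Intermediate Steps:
A(r) = 9 (A(r) = 5 - (1 - 5) = 5 - 1*(-4) = 5 + 4 = 9)
(-4)²*(-5) + A(-11)*87 = (-4)²*(-5) + 9*87 = 16*(-5) + 783 = -80 + 783 = 703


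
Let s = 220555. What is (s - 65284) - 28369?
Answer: 126902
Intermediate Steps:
(s - 65284) - 28369 = (220555 - 65284) - 28369 = 155271 - 28369 = 126902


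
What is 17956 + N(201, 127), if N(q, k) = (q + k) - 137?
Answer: 18147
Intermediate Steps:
N(q, k) = -137 + k + q (N(q, k) = (k + q) - 137 = -137 + k + q)
17956 + N(201, 127) = 17956 + (-137 + 127 + 201) = 17956 + 191 = 18147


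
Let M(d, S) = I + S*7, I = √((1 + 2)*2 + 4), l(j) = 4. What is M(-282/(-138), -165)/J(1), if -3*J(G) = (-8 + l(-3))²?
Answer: 3465/16 - 3*√10/16 ≈ 215.97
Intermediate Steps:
J(G) = -16/3 (J(G) = -(-8 + 4)²/3 = -⅓*(-4)² = -⅓*16 = -16/3)
I = √10 (I = √(3*2 + 4) = √(6 + 4) = √10 ≈ 3.1623)
M(d, S) = √10 + 7*S (M(d, S) = √10 + S*7 = √10 + 7*S)
M(-282/(-138), -165)/J(1) = (√10 + 7*(-165))/(-16/3) = (√10 - 1155)*(-3/16) = (-1155 + √10)*(-3/16) = 3465/16 - 3*√10/16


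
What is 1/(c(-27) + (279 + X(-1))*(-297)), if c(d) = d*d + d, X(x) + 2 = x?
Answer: -1/81270 ≈ -1.2305e-5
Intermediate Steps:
X(x) = -2 + x
c(d) = d + d**2 (c(d) = d**2 + d = d + d**2)
1/(c(-27) + (279 + X(-1))*(-297)) = 1/(-27*(1 - 27) + (279 + (-2 - 1))*(-297)) = 1/(-27*(-26) + (279 - 3)*(-297)) = 1/(702 + 276*(-297)) = 1/(702 - 81972) = 1/(-81270) = -1/81270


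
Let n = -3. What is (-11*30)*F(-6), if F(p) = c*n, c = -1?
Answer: -990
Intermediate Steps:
F(p) = 3 (F(p) = -1*(-3) = 3)
(-11*30)*F(-6) = -11*30*3 = -330*3 = -990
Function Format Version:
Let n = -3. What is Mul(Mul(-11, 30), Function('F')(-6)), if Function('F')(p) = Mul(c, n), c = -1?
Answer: -990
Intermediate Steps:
Function('F')(p) = 3 (Function('F')(p) = Mul(-1, -3) = 3)
Mul(Mul(-11, 30), Function('F')(-6)) = Mul(Mul(-11, 30), 3) = Mul(-330, 3) = -990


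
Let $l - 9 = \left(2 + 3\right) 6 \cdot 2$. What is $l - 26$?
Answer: $43$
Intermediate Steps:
$l = 69$ ($l = 9 + \left(2 + 3\right) 6 \cdot 2 = 9 + 5 \cdot 12 = 9 + 60 = 69$)
$l - 26 = 69 - 26 = 43$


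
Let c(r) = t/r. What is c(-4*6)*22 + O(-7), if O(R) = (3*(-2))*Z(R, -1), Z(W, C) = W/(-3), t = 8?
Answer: -64/3 ≈ -21.333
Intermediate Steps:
c(r) = 8/r
Z(W, C) = -W/3 (Z(W, C) = W*(-⅓) = -W/3)
O(R) = 2*R (O(R) = (3*(-2))*(-R/3) = -(-2)*R = 2*R)
c(-4*6)*22 + O(-7) = (8/((-4*6)))*22 + 2*(-7) = (8/(-24))*22 - 14 = (8*(-1/24))*22 - 14 = -⅓*22 - 14 = -22/3 - 14 = -64/3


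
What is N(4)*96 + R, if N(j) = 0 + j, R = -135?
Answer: 249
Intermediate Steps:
N(j) = j
N(4)*96 + R = 4*96 - 135 = 384 - 135 = 249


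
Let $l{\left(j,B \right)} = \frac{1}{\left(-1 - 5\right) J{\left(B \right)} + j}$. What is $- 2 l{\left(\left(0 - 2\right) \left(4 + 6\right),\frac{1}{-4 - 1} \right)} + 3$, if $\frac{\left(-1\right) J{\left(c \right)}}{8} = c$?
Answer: $\frac{227}{74} \approx 3.0676$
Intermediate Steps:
$J{\left(c \right)} = - 8 c$
$l{\left(j,B \right)} = \frac{1}{j + 48 B}$ ($l{\left(j,B \right)} = \frac{1}{\left(-1 - 5\right) \left(- 8 B\right) + j} = \frac{1}{- 6 \left(- 8 B\right) + j} = \frac{1}{48 B + j} = \frac{1}{j + 48 B}$)
$- 2 l{\left(\left(0 - 2\right) \left(4 + 6\right),\frac{1}{-4 - 1} \right)} + 3 = - \frac{2}{\left(0 - 2\right) \left(4 + 6\right) + \frac{48}{-4 - 1}} + 3 = - \frac{2}{\left(-2\right) 10 + \frac{48}{-5}} + 3 = - \frac{2}{-20 + 48 \left(- \frac{1}{5}\right)} + 3 = - \frac{2}{-20 - \frac{48}{5}} + 3 = - \frac{2}{- \frac{148}{5}} + 3 = \left(-2\right) \left(- \frac{5}{148}\right) + 3 = \frac{5}{74} + 3 = \frac{227}{74}$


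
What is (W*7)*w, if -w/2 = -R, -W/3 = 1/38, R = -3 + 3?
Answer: 0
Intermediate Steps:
R = 0
W = -3/38 ≈ -0.078947
w = 0 (w = -(-2)*0 = -2*0 = 0)
(W*7)*w = -3/38*7*0 = -21/38*0 = 0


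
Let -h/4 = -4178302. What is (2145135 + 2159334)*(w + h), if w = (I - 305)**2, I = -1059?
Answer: 79949933083176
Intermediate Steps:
h = 16713208 (h = -4*(-4178302) = 16713208)
w = 1860496 (w = (-1059 - 305)**2 = (-1364)**2 = 1860496)
(2145135 + 2159334)*(w + h) = (2145135 + 2159334)*(1860496 + 16713208) = 4304469*18573704 = 79949933083176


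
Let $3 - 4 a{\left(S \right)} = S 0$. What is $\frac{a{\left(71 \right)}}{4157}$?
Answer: $\frac{3}{16628} \approx 0.00018042$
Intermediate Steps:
$a{\left(S \right)} = \frac{3}{4}$ ($a{\left(S \right)} = \frac{3}{4} - \frac{S 0}{4} = \frac{3}{4} - 0 = \frac{3}{4} + 0 = \frac{3}{4}$)
$\frac{a{\left(71 \right)}}{4157} = \frac{3}{4 \cdot 4157} = \frac{3}{4} \cdot \frac{1}{4157} = \frac{3}{16628}$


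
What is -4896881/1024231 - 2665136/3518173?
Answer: -19957789428829/3603421849963 ≈ -5.5386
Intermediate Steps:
-4896881/1024231 - 2665136/3518173 = -19957789428829/3603421849963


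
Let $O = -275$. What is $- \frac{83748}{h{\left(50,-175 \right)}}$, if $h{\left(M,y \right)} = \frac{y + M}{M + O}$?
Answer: $- \frac{753732}{5} \approx -1.5075 \cdot 10^{5}$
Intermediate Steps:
$h{\left(M,y \right)} = \frac{M + y}{-275 + M}$ ($h{\left(M,y \right)} = \frac{y + M}{M - 275} = \frac{M + y}{-275 + M}$)
$- \frac{83748}{h{\left(50,-175 \right)}} = - \frac{83748}{\frac{1}{-275 + 50} \left(50 - 175\right)} = - \frac{83748}{\frac{1}{-225} \left(-125\right)} = - \frac{83748}{\left(- \frac{1}{225}\right) \left(-125\right)} = - \frac{83748}{\frac{5}{9}} = \left(-83748\right) \frac{9}{5} = - \frac{753732}{5}$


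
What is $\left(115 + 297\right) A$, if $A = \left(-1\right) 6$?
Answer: $-2472$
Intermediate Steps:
$A = -6$
$\left(115 + 297\right) A = \left(115 + 297\right) \left(-6\right) = 412 \left(-6\right) = -2472$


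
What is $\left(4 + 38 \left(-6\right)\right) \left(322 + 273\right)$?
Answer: $-133280$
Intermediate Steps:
$\left(4 + 38 \left(-6\right)\right) \left(322 + 273\right) = \left(4 - 228\right) 595 = \left(-224\right) 595 = -133280$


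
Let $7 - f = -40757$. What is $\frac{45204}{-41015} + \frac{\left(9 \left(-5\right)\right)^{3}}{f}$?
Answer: $- \frac{1860062577}{557311820} \approx -3.3376$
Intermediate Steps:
$f = 40764$ ($f = 7 - -40757 = 7 + 40757 = 40764$)
$\frac{45204}{-41015} + \frac{\left(9 \left(-5\right)\right)^{3}}{f} = \frac{45204}{-41015} + \frac{\left(9 \left(-5\right)\right)^{3}}{40764} = 45204 \left(- \frac{1}{41015}\right) + \left(-45\right)^{3} \cdot \frac{1}{40764} = - \frac{45204}{41015} - \frac{30375}{13588} = - \frac{1860062577}{557311820}$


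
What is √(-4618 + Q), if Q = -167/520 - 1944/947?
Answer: I*√280106882991390/246220 ≈ 67.973*I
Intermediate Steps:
Q = -1169029/492440 (Q = -167*1/520 - 1944*1/947 = -167/520 - 1944/947 = -1169029/492440 ≈ -2.3740)
√(-4618 + Q) = √(-4618 - 1169029/492440) = √(-2275256949/492440) = I*√280106882991390/246220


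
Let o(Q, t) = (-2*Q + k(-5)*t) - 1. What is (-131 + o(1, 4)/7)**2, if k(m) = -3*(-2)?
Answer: 16384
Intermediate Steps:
k(m) = 6
o(Q, t) = -1 - 2*Q + 6*t (o(Q, t) = (-2*Q + 6*t) - 1 = -1 - 2*Q + 6*t)
(-131 + o(1, 4)/7)**2 = (-131 + (-1 - 2*1 + 6*4)/7)**2 = (-131 + (-1 - 2 + 24)*(1/7))**2 = (-131 + 21*(1/7))**2 = (-131 + 3)**2 = (-128)**2 = 16384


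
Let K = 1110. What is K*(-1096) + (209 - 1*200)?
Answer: -1216551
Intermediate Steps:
K*(-1096) + (209 - 1*200) = 1110*(-1096) + (209 - 1*200) = -1216560 + (209 - 200) = -1216560 + 9 = -1216551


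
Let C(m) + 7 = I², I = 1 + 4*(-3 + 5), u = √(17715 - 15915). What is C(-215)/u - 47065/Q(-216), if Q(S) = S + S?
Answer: 47065/432 + 37*√2/30 ≈ 110.69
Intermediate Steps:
Q(S) = 2*S
u = 30*√2 (u = √1800 = 30*√2 ≈ 42.426)
I = 9 (I = 1 + 4*2 = 1 + 8 = 9)
C(m) = 74 (C(m) = -7 + 9² = -7 + 81 = 74)
C(-215)/u - 47065/Q(-216) = 74/((30*√2)) - 47065/(2*(-216)) = 74*(√2/60) - 47065/(-432) = 37*√2/30 - 47065*(-1/432) = 37*√2/30 + 47065/432 = 47065/432 + 37*√2/30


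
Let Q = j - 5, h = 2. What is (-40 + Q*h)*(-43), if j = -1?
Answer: 2236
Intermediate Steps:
Q = -6 (Q = -1 - 5 = -6)
(-40 + Q*h)*(-43) = (-40 - 6*2)*(-43) = (-40 - 12)*(-43) = -52*(-43) = 2236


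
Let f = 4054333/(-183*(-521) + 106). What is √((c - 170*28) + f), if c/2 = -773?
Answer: I*√57063904125389/95449 ≈ 79.142*I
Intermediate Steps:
c = -1546 (c = 2*(-773) = -1546)
f = 4054333/95449 (f = 4054333/(95343 + 106) = 4054333/95449 ≈ 42.476)
√((c - 170*28) + f) = √((-1546 - 170*28) + 4054333/95449) = √((-1546 - 4760) + 4054333/95449) = √(-6306 + 4054333/95449) = √(-597847061/95449) = I*√57063904125389/95449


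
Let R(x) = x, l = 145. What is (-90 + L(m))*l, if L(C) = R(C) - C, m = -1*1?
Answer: -13050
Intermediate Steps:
m = -1
L(C) = 0 (L(C) = C - C = 0)
(-90 + L(m))*l = (-90 + 0)*145 = -90*145 = -13050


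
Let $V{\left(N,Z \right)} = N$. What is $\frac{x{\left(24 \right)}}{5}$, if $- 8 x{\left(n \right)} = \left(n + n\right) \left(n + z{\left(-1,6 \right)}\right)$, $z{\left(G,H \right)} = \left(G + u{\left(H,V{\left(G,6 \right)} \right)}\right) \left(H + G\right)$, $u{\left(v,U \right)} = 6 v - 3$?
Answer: $- \frac{1104}{5} \approx -220.8$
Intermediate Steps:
$u{\left(v,U \right)} = -3 + 6 v$
$z{\left(G,H \right)} = \left(G + H\right) \left(-3 + G + 6 H\right)$ ($z{\left(G,H \right)} = \left(G + \left(-3 + 6 H\right)\right) \left(H + G\right) = \left(-3 + G + 6 H\right) \left(G + H\right) = \left(G + H\right) \left(-3 + G + 6 H\right)$)
$x{\left(n \right)} = - \frac{n \left(160 + n\right)}{4}$ ($x{\left(n \right)} = - \frac{\left(n + n\right) \left(n + \left(\left(-1\right)^{2} - -3 - 18 + 6 \cdot 6^{2} + 7 \left(-1\right) 6\right)\right)}{8} = - \frac{2 n \left(n + \left(1 + 3 - 18 + 6 \cdot 36 - 42\right)\right)}{8} = - \frac{2 n \left(n + \left(1 + 3 - 18 + 216 - 42\right)\right)}{8} = - \frac{2 n \left(n + 160\right)}{8} = - \frac{2 n \left(160 + n\right)}{8} = - \frac{n \left(160 + n\right)}{4}$)
$\frac{x{\left(24 \right)}}{5} = \frac{\left(- \frac{1}{4}\right) 24 \left(160 + 24\right)}{5} = \frac{\left(- \frac{1}{4}\right) 24 \cdot 184}{5} = \frac{1}{5} \left(-1104\right) = - \frac{1104}{5}$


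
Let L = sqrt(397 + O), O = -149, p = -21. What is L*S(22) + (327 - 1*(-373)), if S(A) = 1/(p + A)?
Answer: 700 + 2*sqrt(62) ≈ 715.75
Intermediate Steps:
S(A) = 1/(-21 + A)
L = 2*sqrt(62) (L = sqrt(397 - 149) = sqrt(248) = 2*sqrt(62) ≈ 15.748)
L*S(22) + (327 - 1*(-373)) = (2*sqrt(62))/(-21 + 22) + (327 - 1*(-373)) = (2*sqrt(62))/1 + (327 + 373) = (2*sqrt(62))*1 + 700 = 2*sqrt(62) + 700 = 700 + 2*sqrt(62)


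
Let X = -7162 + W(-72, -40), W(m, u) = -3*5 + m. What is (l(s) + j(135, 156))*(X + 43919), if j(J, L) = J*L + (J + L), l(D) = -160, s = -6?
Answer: 777073970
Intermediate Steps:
W(m, u) = -15 + m
X = -7249 (X = -7162 + (-15 - 72) = -7162 - 87 = -7249)
j(J, L) = J + L + J*L
(l(s) + j(135, 156))*(X + 43919) = (-160 + (135 + 156 + 135*156))*(-7249 + 43919) = (-160 + (135 + 156 + 21060))*36670 = (-160 + 21351)*36670 = 21191*36670 = 777073970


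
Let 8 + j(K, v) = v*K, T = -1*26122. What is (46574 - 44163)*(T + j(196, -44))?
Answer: -83791894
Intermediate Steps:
T = -26122
j(K, v) = -8 + K*v (j(K, v) = -8 + v*K = -8 + K*v)
(46574 - 44163)*(T + j(196, -44)) = (46574 - 44163)*(-26122 + (-8 + 196*(-44))) = 2411*(-26122 + (-8 - 8624)) = 2411*(-26122 - 8632) = 2411*(-34754) = -83791894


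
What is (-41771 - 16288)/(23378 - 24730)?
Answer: 58059/1352 ≈ 42.943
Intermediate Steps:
(-41771 - 16288)/(23378 - 24730) = -58059/(-1352) = -58059*(-1/1352) = 58059/1352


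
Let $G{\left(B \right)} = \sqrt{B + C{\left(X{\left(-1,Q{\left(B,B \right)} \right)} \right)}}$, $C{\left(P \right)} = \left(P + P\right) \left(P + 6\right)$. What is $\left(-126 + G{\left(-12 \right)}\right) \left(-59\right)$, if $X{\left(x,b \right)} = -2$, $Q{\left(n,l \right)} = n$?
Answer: $7434 - 118 i \sqrt{7} \approx 7434.0 - 312.2 i$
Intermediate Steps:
$C{\left(P \right)} = 2 P \left(6 + P\right)$
$G{\left(B \right)} = \sqrt{-16 + B}$ ($G{\left(B \right)} = \sqrt{B + 2 \left(-2\right) \left(6 - 2\right)} = \sqrt{B + 2 \left(-2\right) 4} = \sqrt{B - 16} = \sqrt{-16 + B}$)
$\left(-126 + G{\left(-12 \right)}\right) \left(-59\right) = \left(-126 + \sqrt{-16 - 12}\right) \left(-59\right) = \left(-126 + \sqrt{-28}\right) \left(-59\right) = \left(-126 + 2 i \sqrt{7}\right) \left(-59\right) = 7434 - 118 i \sqrt{7}$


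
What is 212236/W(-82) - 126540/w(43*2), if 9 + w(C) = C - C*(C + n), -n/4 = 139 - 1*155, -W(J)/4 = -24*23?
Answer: 750225637/7078296 ≈ 105.99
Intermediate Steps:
W(J) = 2208 (W(J) = -(-96)*23 = -4*(-552) = 2208)
n = 64 (n = -4*(139 - 1*155) = -4*(139 - 155) = -4*(-16) = 64)
w(C) = -9 + C - C*(64 + C) (w(C) = -9 + (C - C*(C + 64)) = -9 + (C - C*(64 + C)) = -9 + C - C*(64 + C))
212236/W(-82) - 126540/w(43*2) = 212236/2208 - 126540/(-9 - (43*2)² - 2709*2) = 212236*(1/2208) - 126540/(-9 - 1*86² - 63*86) = 53059/552 - 126540/(-9 - 1*7396 - 5418) = 53059/552 - 126540/(-9 - 7396 - 5418) = 53059/552 - 126540/(-12823) = 53059/552 - 126540*(-1/12823) = 53059/552 + 126540/12823 = 750225637/7078296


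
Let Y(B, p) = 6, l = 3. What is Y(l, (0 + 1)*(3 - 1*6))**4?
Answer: 1296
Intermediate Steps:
Y(l, (0 + 1)*(3 - 1*6))**4 = 6**4 = 1296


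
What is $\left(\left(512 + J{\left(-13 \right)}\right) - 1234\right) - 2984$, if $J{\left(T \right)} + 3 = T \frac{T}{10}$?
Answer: $- \frac{36921}{10} \approx -3692.1$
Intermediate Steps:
$J{\left(T \right)} = -3 + \frac{T^{2}}{10}$ ($J{\left(T \right)} = -3 + T \frac{T}{10} = -3 + \frac{T^{2}}{10}$)
$\left(\left(512 + J{\left(-13 \right)}\right) - 1234\right) - 2984 = \left(\left(512 - \left(3 - \frac{\left(-13\right)^{2}}{10}\right)\right) - 1234\right) - 2984 = \left(\left(512 + \left(-3 + \frac{1}{10} \cdot 169\right)\right) - 1234\right) - 2984 = \left(\left(512 + \left(-3 + \frac{169}{10}\right)\right) - 1234\right) - 2984 = \left(\left(512 + \frac{139}{10}\right) - 1234\right) - 2984 = \left(\frac{5259}{10} - 1234\right) - 2984 = - \frac{7081}{10} - 2984 = - \frac{36921}{10}$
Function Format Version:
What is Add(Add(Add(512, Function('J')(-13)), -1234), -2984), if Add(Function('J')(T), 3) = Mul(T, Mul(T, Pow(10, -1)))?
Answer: Rational(-36921, 10) ≈ -3692.1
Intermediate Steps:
Function('J')(T) = Add(-3, Mul(Rational(1, 10), Pow(T, 2))) (Function('J')(T) = Add(-3, Mul(T, Mul(T, Pow(10, -1)))) = Add(-3, Mul(T, Mul(T, Rational(1, 10)))) = Add(-3, Mul(T, Mul(Rational(1, 10), T))) = Add(-3, Mul(Rational(1, 10), Pow(T, 2))))
Add(Add(Add(512, Function('J')(-13)), -1234), -2984) = Add(Add(Add(512, Add(-3, Mul(Rational(1, 10), Pow(-13, 2)))), -1234), -2984) = Add(Add(Add(512, Add(-3, Mul(Rational(1, 10), 169))), -1234), -2984) = Add(Add(Add(512, Add(-3, Rational(169, 10))), -1234), -2984) = Add(Add(Add(512, Rational(139, 10)), -1234), -2984) = Add(Add(Rational(5259, 10), -1234), -2984) = Add(Rational(-7081, 10), -2984) = Rational(-36921, 10)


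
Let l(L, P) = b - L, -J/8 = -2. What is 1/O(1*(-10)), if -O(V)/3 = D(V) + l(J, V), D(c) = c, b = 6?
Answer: 1/60 ≈ 0.016667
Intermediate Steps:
J = 16 (J = -8*(-2) = 16)
l(L, P) = 6 - L
O(V) = 30 - 3*V (O(V) = -3*(V + (6 - 1*16)) = -3*(V + (6 - 16)) = -3*(V - 10) = -3*(-10 + V) = 30 - 3*V)
1/O(1*(-10)) = 1/(30 - 3*(-10)) = 1/(30 + 30) = 1/60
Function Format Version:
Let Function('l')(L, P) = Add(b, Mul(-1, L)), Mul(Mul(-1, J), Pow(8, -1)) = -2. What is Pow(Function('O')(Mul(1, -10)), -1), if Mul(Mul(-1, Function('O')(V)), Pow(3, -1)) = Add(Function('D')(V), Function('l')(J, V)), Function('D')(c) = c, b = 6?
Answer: Rational(1, 60) ≈ 0.016667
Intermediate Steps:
J = 16 (J = Mul(-8, -2) = 16)
Function('l')(L, P) = Add(6, Mul(-1, L))
Function('O')(V) = Add(30, Mul(-3, V)) (Function('O')(V) = Mul(-3, Add(V, Add(6, Mul(-1, 16)))) = Mul(-3, Add(V, Add(6, -16))) = Mul(-3, Add(V, -10)) = Mul(-3, Add(-10, V)) = Add(30, Mul(-3, V)))
Pow(Function('O')(Mul(1, -10)), -1) = Pow(Add(30, Mul(-3, Mul(1, -10))), -1) = Pow(Add(30, Mul(-3, -10)), -1) = Pow(Add(30, 30), -1) = Pow(60, -1) = Rational(1, 60)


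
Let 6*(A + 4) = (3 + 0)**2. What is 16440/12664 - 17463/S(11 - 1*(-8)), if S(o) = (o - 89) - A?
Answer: 18521761/71235 ≈ 260.01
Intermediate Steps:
A = -5/2 (A = -4 + (3 + 0)**2/6 = -4 + (1/6)*3**2 = -4 + (1/6)*9 = -4 + 3/2 = -5/2 ≈ -2.5000)
S(o) = -173/2 + o (S(o) = (o - 89) - 1*(-5/2) = (-89 + o) + 5/2 = -173/2 + o)
16440/12664 - 17463/S(11 - 1*(-8)) = 16440/12664 - 17463/(-173/2 + (11 - 1*(-8))) = 16440*(1/12664) - 17463/(-173/2 + (11 + 8)) = 2055/1583 - 17463/(-173/2 + 19) = 2055/1583 - 17463/(-135/2) = 2055/1583 - 17463*(-2/135) = 2055/1583 + 11642/45 = 18521761/71235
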